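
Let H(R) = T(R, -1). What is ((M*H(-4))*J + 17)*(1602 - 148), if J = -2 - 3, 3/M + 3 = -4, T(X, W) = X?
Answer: 85786/7 ≈ 12255.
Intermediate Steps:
M = -3/7 (M = 3/(-3 - 4) = 3/(-7) = 3*(-⅐) = -3/7 ≈ -0.42857)
J = -5
H(R) = R
((M*H(-4))*J + 17)*(1602 - 148) = (-3/7*(-4)*(-5) + 17)*(1602 - 148) = ((12/7)*(-5) + 17)*1454 = (-60/7 + 17)*1454 = (59/7)*1454 = 85786/7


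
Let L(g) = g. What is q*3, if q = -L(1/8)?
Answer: -3/8 ≈ -0.37500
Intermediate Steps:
q = -⅛ (q = -1/8 = -1*⅛ = -⅛ ≈ -0.12500)
q*3 = -⅛*3 = -3/8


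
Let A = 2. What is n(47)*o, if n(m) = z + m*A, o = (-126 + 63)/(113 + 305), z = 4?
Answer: -3087/209 ≈ -14.770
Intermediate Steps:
o = -63/418 ≈ -0.15072
n(m) = 4 + 2*m (n(m) = 4 + m*2 = 4 + 2*m)
n(47)*o = (4 + 2*47)*(-63/418) = (4 + 94)*(-63/418) = 98*(-63/418) = -3087/209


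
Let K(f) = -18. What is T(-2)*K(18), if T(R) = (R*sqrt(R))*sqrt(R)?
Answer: -72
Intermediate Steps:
T(R) = R**2 (T(R) = R**(3/2)*sqrt(R) = R**2)
T(-2)*K(18) = (-2)**2*(-18) = 4*(-18) = -72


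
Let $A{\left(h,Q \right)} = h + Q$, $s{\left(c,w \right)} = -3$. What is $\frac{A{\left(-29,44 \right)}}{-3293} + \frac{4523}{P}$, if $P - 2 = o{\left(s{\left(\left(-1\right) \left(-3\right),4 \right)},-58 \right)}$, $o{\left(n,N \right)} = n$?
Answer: $- \frac{14894254}{3293} \approx -4523.0$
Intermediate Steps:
$A{\left(h,Q \right)} = Q + h$
$P = -1$ ($P = 2 - 3 = -1$)
$\frac{A{\left(-29,44 \right)}}{-3293} + \frac{4523}{P} = \frac{44 - 29}{-3293} + \frac{4523}{-1} = 15 \left(- \frac{1}{3293}\right) + 4523 \left(-1\right) = - \frac{15}{3293} - 4523 = - \frac{14894254}{3293}$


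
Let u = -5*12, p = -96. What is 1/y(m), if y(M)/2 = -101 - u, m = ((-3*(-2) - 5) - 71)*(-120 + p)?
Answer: -1/82 ≈ -0.012195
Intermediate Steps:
u = -60
m = 15120 (m = ((-3*(-2) - 5) - 71)*(-120 - 96) = ((6 - 5) - 71)*(-216) = (1 - 71)*(-216) = -70*(-216) = 15120)
y(M) = -82 (y(M) = 2*(-101 - 1*(-60)) = 2*(-101 + 60) = 2*(-41) = -82)
1/y(m) = 1/(-82) = -1/82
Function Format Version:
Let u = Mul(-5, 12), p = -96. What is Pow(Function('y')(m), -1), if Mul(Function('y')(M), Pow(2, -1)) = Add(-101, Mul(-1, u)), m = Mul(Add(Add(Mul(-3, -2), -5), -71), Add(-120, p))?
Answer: Rational(-1, 82) ≈ -0.012195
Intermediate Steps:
u = -60
m = 15120 (m = Mul(Add(Add(Mul(-3, -2), -5), -71), Add(-120, -96)) = Mul(Add(Add(6, -5), -71), -216) = Mul(Add(1, -71), -216) = Mul(-70, -216) = 15120)
Function('y')(M) = -82 (Function('y')(M) = Mul(2, Add(-101, Mul(-1, -60))) = Mul(2, Add(-101, 60)) = Mul(2, -41) = -82)
Pow(Function('y')(m), -1) = Pow(-82, -1) = Rational(-1, 82)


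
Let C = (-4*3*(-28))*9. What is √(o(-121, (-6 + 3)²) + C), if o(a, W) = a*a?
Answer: √17665 ≈ 132.91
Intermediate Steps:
o(a, W) = a²
C = 3024 (C = -12*(-28)*9 = 336*9 = 3024)
√(o(-121, (-6 + 3)²) + C) = √((-121)² + 3024) = √(14641 + 3024) = √17665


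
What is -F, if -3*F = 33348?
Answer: 11116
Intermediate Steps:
F = -11116 (F = -⅓*33348 = -11116)
-F = -1*(-11116) = 11116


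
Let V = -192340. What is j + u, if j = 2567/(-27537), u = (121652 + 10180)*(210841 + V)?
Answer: 67163399259217/27537 ≈ 2.4390e+9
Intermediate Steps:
u = 2439023832 (u = (121652 + 10180)*(210841 - 192340) = 131832*18501 = 2439023832)
j = -2567/27537 (j = 2567*(-1/27537) = -2567/27537 ≈ -0.093220)
j + u = -2567/27537 + 2439023832 = 67163399259217/27537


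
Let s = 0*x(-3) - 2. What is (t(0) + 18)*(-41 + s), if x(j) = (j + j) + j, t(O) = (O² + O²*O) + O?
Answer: -774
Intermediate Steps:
t(O) = O + O² + O³ (t(O) = (O² + O³) + O = O + O² + O³)
x(j) = 3*j (x(j) = 2*j + j = 3*j)
s = -2 (s = 0*(3*(-3)) - 2 = 0*(-9) - 2 = 0 - 2 = -2)
(t(0) + 18)*(-41 + s) = (0*(1 + 0 + 0²) + 18)*(-41 - 2) = (0*(1 + 0 + 0) + 18)*(-43) = (0*1 + 18)*(-43) = (0 + 18)*(-43) = 18*(-43) = -774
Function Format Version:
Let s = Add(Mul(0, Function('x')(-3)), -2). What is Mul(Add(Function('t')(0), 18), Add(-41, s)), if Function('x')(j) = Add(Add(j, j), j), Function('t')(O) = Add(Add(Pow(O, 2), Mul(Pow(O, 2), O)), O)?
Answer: -774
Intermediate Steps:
Function('t')(O) = Add(O, Pow(O, 2), Pow(O, 3)) (Function('t')(O) = Add(Add(Pow(O, 2), Pow(O, 3)), O) = Add(O, Pow(O, 2), Pow(O, 3)))
Function('x')(j) = Mul(3, j) (Function('x')(j) = Add(Mul(2, j), j) = Mul(3, j))
s = -2 (s = Add(Mul(0, Mul(3, -3)), -2) = Add(Mul(0, -9), -2) = Add(0, -2) = -2)
Mul(Add(Function('t')(0), 18), Add(-41, s)) = Mul(Add(Mul(0, Add(1, 0, Pow(0, 2))), 18), Add(-41, -2)) = Mul(Add(Mul(0, Add(1, 0, 0)), 18), -43) = Mul(Add(Mul(0, 1), 18), -43) = Mul(Add(0, 18), -43) = Mul(18, -43) = -774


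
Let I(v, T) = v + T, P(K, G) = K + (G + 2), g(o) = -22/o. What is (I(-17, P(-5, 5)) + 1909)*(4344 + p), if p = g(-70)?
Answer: 287984594/35 ≈ 8.2281e+6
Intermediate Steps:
P(K, G) = 2 + G + K (P(K, G) = K + (2 + G) = 2 + G + K)
p = 11/35 (p = -22/(-70) = -22*(-1/70) = 11/35 ≈ 0.31429)
I(v, T) = T + v
(I(-17, P(-5, 5)) + 1909)*(4344 + p) = (((2 + 5 - 5) - 17) + 1909)*(4344 + 11/35) = ((2 - 17) + 1909)*(152051/35) = (-15 + 1909)*(152051/35) = 1894*(152051/35) = 287984594/35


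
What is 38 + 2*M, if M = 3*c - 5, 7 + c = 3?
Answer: 4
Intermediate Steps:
c = -4 (c = -7 + 3 = -4)
M = -17 (M = 3*(-4) - 5 = -12 - 5 = -17)
38 + 2*M = 38 + 2*(-17) = 38 - 34 = 4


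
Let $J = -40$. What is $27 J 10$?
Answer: $-10800$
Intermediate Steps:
$27 J 10 = 27 \left(-40\right) 10 = \left(-1080\right) 10 = -10800$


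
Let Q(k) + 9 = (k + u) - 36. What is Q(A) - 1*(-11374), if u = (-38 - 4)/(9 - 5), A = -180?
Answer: 22277/2 ≈ 11139.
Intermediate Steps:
u = -21/2 (u = -42/4 = -42*1/4 = -21/2 ≈ -10.500)
Q(k) = -111/2 + k (Q(k) = -9 + ((k - 21/2) - 36) = -9 + ((-21/2 + k) - 36) = -9 + (-93/2 + k) = -111/2 + k)
Q(A) - 1*(-11374) = (-111/2 - 180) - 1*(-11374) = -471/2 + 11374 = 22277/2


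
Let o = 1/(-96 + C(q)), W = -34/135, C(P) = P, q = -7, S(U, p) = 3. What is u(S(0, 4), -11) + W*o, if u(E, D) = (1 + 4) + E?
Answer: 111274/13905 ≈ 8.0024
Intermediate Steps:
u(E, D) = 5 + E
W = -34/135 (W = -34*1/135 = -34/135 ≈ -0.25185)
o = -1/103 (o = 1/(-96 - 7) = 1/(-103) = -1/103 ≈ -0.0097087)
u(S(0, 4), -11) + W*o = (5 + 3) - 34/135*(-1/103) = 8 + 34/13905 = 111274/13905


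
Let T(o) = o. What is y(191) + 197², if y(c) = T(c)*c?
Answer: 75290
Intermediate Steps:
y(c) = c² (y(c) = c*c = c²)
y(191) + 197² = 191² + 197² = 36481 + 38809 = 75290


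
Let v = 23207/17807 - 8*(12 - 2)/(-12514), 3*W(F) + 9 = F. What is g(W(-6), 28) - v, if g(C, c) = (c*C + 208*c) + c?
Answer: 636275976609/111418399 ≈ 5710.7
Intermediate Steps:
W(F) = -3 + F/3
g(C, c) = 209*c + C*c (g(C, c) = (C*c + 208*c) + c = (208*c + C*c) + c = 209*c + C*c)
v = 145918479/111418399 (v = 23207*(1/17807) - 8*10*(-1/12514) = 23207/17807 - 80*(-1/12514) = 23207/17807 + 40/6257 = 145918479/111418399 ≈ 1.3096)
g(W(-6), 28) - v = 28*(209 + (-3 + (1/3)*(-6))) - 1*145918479/111418399 = 28*(209 + (-3 - 2)) - 145918479/111418399 = 28*(209 - 5) - 145918479/111418399 = 28*204 - 145918479/111418399 = 5712 - 145918479/111418399 = 636275976609/111418399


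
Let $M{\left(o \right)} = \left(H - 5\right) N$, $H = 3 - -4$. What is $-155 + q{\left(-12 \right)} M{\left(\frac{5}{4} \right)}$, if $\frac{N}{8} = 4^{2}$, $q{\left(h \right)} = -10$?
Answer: $-2715$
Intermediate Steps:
$H = 7$ ($H = 3 + 4 = 7$)
$N = 128$ ($N = 8 \cdot 4^{2} = 8 \cdot 16 = 128$)
$M{\left(o \right)} = 256$ ($M{\left(o \right)} = \left(7 - 5\right) 128 = 2 \cdot 128 = 256$)
$-155 + q{\left(-12 \right)} M{\left(\frac{5}{4} \right)} = -155 - 2560 = -2715$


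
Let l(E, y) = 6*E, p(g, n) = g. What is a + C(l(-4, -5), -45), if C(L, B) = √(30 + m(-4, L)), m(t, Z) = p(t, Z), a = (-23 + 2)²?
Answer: 441 + √26 ≈ 446.10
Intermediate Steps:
a = 441 (a = (-21)² = 441)
m(t, Z) = t
C(L, B) = √26 (C(L, B) = √(30 - 4) = √26)
a + C(l(-4, -5), -45) = 441 + √26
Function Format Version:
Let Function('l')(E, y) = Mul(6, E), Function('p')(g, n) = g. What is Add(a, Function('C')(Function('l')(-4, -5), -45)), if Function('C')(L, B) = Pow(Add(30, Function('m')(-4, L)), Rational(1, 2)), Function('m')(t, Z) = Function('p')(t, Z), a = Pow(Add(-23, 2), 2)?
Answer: Add(441, Pow(26, Rational(1, 2))) ≈ 446.10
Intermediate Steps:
a = 441 (a = Pow(-21, 2) = 441)
Function('m')(t, Z) = t
Function('C')(L, B) = Pow(26, Rational(1, 2)) (Function('C')(L, B) = Pow(Add(30, -4), Rational(1, 2)) = Pow(26, Rational(1, 2)))
Add(a, Function('C')(Function('l')(-4, -5), -45)) = Add(441, Pow(26, Rational(1, 2)))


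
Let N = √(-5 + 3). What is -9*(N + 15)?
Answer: -135 - 9*I*√2 ≈ -135.0 - 12.728*I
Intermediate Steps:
N = I*√2 (N = √(-2) = I*√2 ≈ 1.4142*I)
-9*(N + 15) = -9*(I*√2 + 15) = -9*(15 + I*√2) = -135 - 9*I*√2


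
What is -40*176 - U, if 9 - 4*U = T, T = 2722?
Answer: -25447/4 ≈ -6361.8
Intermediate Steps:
U = -2713/4 (U = 9/4 - 1/4*2722 = 9/4 - 1361/2 = -2713/4 ≈ -678.25)
-40*176 - U = -40*176 - 1*(-2713/4) = -7040 + 2713/4 = -25447/4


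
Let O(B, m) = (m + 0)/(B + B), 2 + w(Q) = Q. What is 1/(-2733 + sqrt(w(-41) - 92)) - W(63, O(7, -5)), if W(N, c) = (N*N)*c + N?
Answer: 3372444025/2489808 - I*sqrt(15)/2489808 ≈ 1354.5 - 1.5555e-6*I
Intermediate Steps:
w(Q) = -2 + Q
O(B, m) = m/(2*B) (O(B, m) = m/((2*B)) = m*(1/(2*B)) = m/(2*B))
W(N, c) = N + c*N**2 (W(N, c) = N**2*c + N = c*N**2 + N = N + c*N**2)
1/(-2733 + sqrt(w(-41) - 92)) - W(63, O(7, -5)) = 1/(-2733 + sqrt((-2 - 41) - 92)) - 63*(1 + 63*((1/2)*(-5)/7)) = 1/(-2733 + sqrt(-43 - 92)) - 63*(1 + 63*((1/2)*(-5)*(1/7))) = 1/(-2733 + sqrt(-135)) - 63*(1 + 63*(-5/14)) = 1/(-2733 + 3*I*sqrt(15)) - 63*(1 - 45/2) = 1/(-2733 + 3*I*sqrt(15)) - 63*(-43)/2 = 1/(-2733 + 3*I*sqrt(15)) - 1*(-2709/2) = 1/(-2733 + 3*I*sqrt(15)) + 2709/2 = 2709/2 + 1/(-2733 + 3*I*sqrt(15))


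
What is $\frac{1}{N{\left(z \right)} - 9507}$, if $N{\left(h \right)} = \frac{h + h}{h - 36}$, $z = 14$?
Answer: $- \frac{11}{104591} \approx -0.00010517$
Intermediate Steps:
$N{\left(h \right)} = \frac{2 h}{-36 + h}$
$\frac{1}{N{\left(z \right)} - 9507} = \frac{1}{2 \cdot 14 \frac{1}{-36 + 14} - 9507} = \frac{1}{2 \cdot 14 \frac{1}{-22} - 9507} = \frac{1}{2 \cdot 14 \left(- \frac{1}{22}\right) - 9507} = \frac{1}{- \frac{14}{11} - 9507} = \frac{1}{- \frac{104591}{11}} = - \frac{11}{104591}$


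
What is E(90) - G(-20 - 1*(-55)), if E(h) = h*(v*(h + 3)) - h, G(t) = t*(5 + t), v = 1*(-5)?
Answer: -43340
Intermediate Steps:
v = -5
E(h) = -h + h*(-15 - 5*h) (E(h) = h*(-5*(h + 3)) - h = h*(-5*(3 + h)) - h = h*(-15 - 5*h) - h = -h + h*(-15 - 5*h))
E(90) - G(-20 - 1*(-55)) = 90*(-16 - 5*90) - (-20 - 1*(-55))*(5 + (-20 - 1*(-55))) = 90*(-16 - 450) - (-20 + 55)*(5 + (-20 + 55)) = 90*(-466) - 35*(5 + 35) = -41940 - 35*40 = -41940 - 1*1400 = -41940 - 1400 = -43340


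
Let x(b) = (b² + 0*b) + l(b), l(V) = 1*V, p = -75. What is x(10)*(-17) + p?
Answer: -1945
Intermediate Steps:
l(V) = V
x(b) = b + b² (x(b) = (b² + 0*b) + b = (b² + 0) + b = b² + b = b + b²)
x(10)*(-17) + p = (10*(1 + 10))*(-17) - 75 = (10*11)*(-17) - 75 = 110*(-17) - 75 = -1870 - 75 = -1945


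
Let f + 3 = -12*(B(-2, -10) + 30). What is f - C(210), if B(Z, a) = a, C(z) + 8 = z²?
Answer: -44335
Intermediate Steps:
C(z) = -8 + z²
f = -243 (f = -3 - 12*(-10 + 30) = -3 - 12*20 = -3 - 240 = -243)
f - C(210) = -243 - (-8 + 210²) = -243 - (-8 + 44100) = -243 - 1*44092 = -243 - 44092 = -44335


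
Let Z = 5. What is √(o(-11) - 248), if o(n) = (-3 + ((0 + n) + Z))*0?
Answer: 2*I*√62 ≈ 15.748*I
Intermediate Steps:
o(n) = 0 (o(n) = (-3 + ((0 + n) + 5))*0 = (-3 + (n + 5))*0 = (-3 + (5 + n))*0 = (2 + n)*0 = 0)
√(o(-11) - 248) = √(0 - 248) = √(-248) = 2*I*√62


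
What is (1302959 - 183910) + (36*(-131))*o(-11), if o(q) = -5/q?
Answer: 12285959/11 ≈ 1.1169e+6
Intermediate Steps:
(1302959 - 183910) + (36*(-131))*o(-11) = (1302959 - 183910) + (36*(-131))*(-5/(-11)) = 1119049 - (-23580)*(-1)/11 = 1119049 - 4716*5/11 = 1119049 - 23580/11 = 12285959/11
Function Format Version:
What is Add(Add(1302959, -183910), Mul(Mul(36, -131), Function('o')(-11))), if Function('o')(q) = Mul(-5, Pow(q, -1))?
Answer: Rational(12285959, 11) ≈ 1.1169e+6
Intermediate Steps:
Add(Add(1302959, -183910), Mul(Mul(36, -131), Function('o')(-11))) = Add(Add(1302959, -183910), Mul(Mul(36, -131), Mul(-5, Pow(-11, -1)))) = Add(1119049, Mul(-4716, Mul(-5, Rational(-1, 11)))) = Add(1119049, Mul(-4716, Rational(5, 11))) = Add(1119049, Rational(-23580, 11)) = Rational(12285959, 11)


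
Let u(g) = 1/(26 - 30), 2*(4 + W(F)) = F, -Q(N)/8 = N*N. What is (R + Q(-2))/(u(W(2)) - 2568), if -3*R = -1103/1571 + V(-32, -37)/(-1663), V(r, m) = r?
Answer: 996091964/80516887287 ≈ 0.012371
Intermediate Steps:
Q(N) = -8*N² (Q(N) = -8*N*N = -8*N²)
W(F) = -4 + F/2
u(g) = -¼ (u(g) = 1/(-4) = -¼)
R = 1784017/7837719 (R = -(-1103/1571 - 32/(-1663))/3 = -(-1103*1/1571 - 32*(-1/1663))/3 = -(-1103/1571 + 32/1663)/3 = -⅓*(-1784017/2612573) = 1784017/7837719 ≈ 0.22762)
(R + Q(-2))/(u(W(2)) - 2568) = (1784017/7837719 - 8*(-2)²)/(-¼ - 2568) = (1784017/7837719 - 8*4)/(-10273/4) = (1784017/7837719 - 32)*(-4/10273) = -249022991/7837719*(-4/10273) = 996091964/80516887287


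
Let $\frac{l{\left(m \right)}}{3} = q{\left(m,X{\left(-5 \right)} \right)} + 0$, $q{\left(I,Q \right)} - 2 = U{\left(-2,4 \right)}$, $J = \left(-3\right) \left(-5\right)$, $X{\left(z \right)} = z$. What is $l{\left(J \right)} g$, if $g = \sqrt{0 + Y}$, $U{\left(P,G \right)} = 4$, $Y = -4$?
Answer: $36 i \approx 36.0 i$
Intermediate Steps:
$J = 15$
$q{\left(I,Q \right)} = 6$ ($q{\left(I,Q \right)} = 2 + 4 = 6$)
$l{\left(m \right)} = 18$ ($l{\left(m \right)} = 3 \left(6 + 0\right) = 3 \cdot 6 = 18$)
$g = 2 i$ ($g = \sqrt{0 - 4} = \sqrt{-4} = 2 i \approx 2.0 i$)
$l{\left(J \right)} g = 18 \cdot 2 i = 36 i$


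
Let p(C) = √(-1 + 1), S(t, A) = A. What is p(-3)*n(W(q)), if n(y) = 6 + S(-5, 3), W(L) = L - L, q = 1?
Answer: 0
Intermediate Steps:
p(C) = 0 (p(C) = √0 = 0)
W(L) = 0
n(y) = 9 (n(y) = 6 + 3 = 9)
p(-3)*n(W(q)) = 0*9 = 0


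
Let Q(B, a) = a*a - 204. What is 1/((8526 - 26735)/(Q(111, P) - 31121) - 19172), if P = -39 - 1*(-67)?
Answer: -30541/585513843 ≈ -5.2161e-5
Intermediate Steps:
P = 28 (P = -39 + 67 = 28)
Q(B, a) = -204 + a**2 (Q(B, a) = a**2 - 204 = -204 + a**2)
1/((8526 - 26735)/(Q(111, P) - 31121) - 19172) = 1/((8526 - 26735)/((-204 + 28**2) - 31121) - 19172) = 1/(-18209/((-204 + 784) - 31121) - 19172) = 1/(-18209/(580 - 31121) - 19172) = 1/(-18209/(-30541) - 19172) = 1/(-18209*(-1/30541) - 19172) = 1/(18209/30541 - 19172) = 1/(-585513843/30541) = -30541/585513843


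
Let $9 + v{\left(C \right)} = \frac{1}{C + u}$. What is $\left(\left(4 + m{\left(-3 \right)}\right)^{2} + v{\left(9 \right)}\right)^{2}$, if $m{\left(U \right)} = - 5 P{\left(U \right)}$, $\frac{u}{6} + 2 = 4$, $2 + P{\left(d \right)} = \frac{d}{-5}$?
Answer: $\frac{5536609}{441} \approx 12555.0$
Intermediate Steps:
$P{\left(d \right)} = -2 - \frac{d}{5}$ ($P{\left(d \right)} = -2 + \frac{d}{-5} = -2 + d \left(- \frac{1}{5}\right) = -2 - \frac{d}{5}$)
$u = 12$ ($u = -12 + 6 \cdot 4 = -12 + 24 = 12$)
$m{\left(U \right)} = 10 + U$ ($m{\left(U \right)} = - 5 \left(-2 - \frac{U}{5}\right) = 10 + U$)
$v{\left(C \right)} = -9 + \frac{1}{12 + C}$ ($v{\left(C \right)} = -9 + \frac{1}{C + 12} = -9 + \frac{1}{12 + C}$)
$\left(\left(4 + m{\left(-3 \right)}\right)^{2} + v{\left(9 \right)}\right)^{2} = \left(\left(4 + \left(10 - 3\right)\right)^{2} + \frac{-107 - 81}{12 + 9}\right)^{2} = \left(\left(4 + 7\right)^{2} + \frac{-107 - 81}{21}\right)^{2} = \left(11^{2} + \frac{1}{21} \left(-188\right)\right)^{2} = \left(121 - \frac{188}{21}\right)^{2} = \left(\frac{2353}{21}\right)^{2} = \frac{5536609}{441}$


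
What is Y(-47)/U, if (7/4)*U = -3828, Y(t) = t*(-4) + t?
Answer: -329/5104 ≈ -0.064459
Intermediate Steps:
Y(t) = -3*t (Y(t) = -4*t + t = -3*t)
U = -15312/7 (U = (4/7)*(-3828) = -15312/7 ≈ -2187.4)
Y(-47)/U = (-3*(-47))/(-15312/7) = 141*(-7/15312) = -329/5104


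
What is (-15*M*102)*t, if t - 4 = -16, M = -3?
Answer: -55080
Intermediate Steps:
t = -12 (t = 4 - 16 = -12)
(-15*M*102)*t = (-15*(-3)*102)*(-12) = (45*102)*(-12) = 4590*(-12) = -55080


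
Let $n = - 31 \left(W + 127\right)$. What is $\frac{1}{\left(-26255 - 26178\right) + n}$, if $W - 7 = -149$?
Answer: $- \frac{1}{51968} \approx -1.9243 \cdot 10^{-5}$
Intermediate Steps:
$W = -142$ ($W = 7 - 149 = -142$)
$n = 465$ ($n = - 31 \left(-142 + 127\right) = \left(-31\right) \left(-15\right) = 465$)
$\frac{1}{\left(-26255 - 26178\right) + n} = \frac{1}{\left(-26255 - 26178\right) + 465} = \frac{1}{-52433 + 465} = \frac{1}{-51968} = - \frac{1}{51968}$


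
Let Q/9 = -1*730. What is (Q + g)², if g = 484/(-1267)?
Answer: 69300197206276/1605289 ≈ 4.3170e+7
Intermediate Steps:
Q = -6570 (Q = 9*(-1*730) = 9*(-730) = -6570)
g = -484/1267 (g = 484*(-1/1267) = -484/1267 ≈ -0.38200)
(Q + g)² = (-6570 - 484/1267)² = (-8324674/1267)² = 69300197206276/1605289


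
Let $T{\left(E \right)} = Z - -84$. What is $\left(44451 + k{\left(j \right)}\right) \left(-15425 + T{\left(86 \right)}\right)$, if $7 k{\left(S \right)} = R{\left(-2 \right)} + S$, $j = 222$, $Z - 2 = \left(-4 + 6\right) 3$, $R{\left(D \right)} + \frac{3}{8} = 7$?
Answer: $- \frac{38195806305}{56} \approx -6.8207 \cdot 10^{8}$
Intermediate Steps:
$R{\left(D \right)} = \frac{53}{8}$ ($R{\left(D \right)} = - \frac{3}{8} + 7 = \frac{53}{8}$)
$Z = 8$ ($Z = 2 + \left(-4 + 6\right) 3 = 2 + 2 \cdot 3 = 2 + 6 = 8$)
$T{\left(E \right)} = 92$ ($T{\left(E \right)} = 8 - -84 = 8 + 84 = 92$)
$k{\left(S \right)} = \frac{53}{56} + \frac{S}{7}$ ($k{\left(S \right)} = \frac{\frac{53}{8} + S}{7} = \frac{53}{56} + \frac{S}{7}$)
$\left(44451 + k{\left(j \right)}\right) \left(-15425 + T{\left(86 \right)}\right) = \left(44451 + \left(\frac{53}{56} + \frac{1}{7} \cdot 222\right)\right) \left(-15425 + 92\right) = \left(44451 + \left(\frac{53}{56} + \frac{222}{7}\right)\right) \left(-15333\right) = \left(44451 + \frac{1829}{56}\right) \left(-15333\right) = \frac{2491085}{56} \left(-15333\right) = - \frac{38195806305}{56}$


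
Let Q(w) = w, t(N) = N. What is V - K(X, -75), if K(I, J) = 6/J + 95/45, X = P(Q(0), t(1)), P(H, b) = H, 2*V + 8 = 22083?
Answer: 4965961/450 ≈ 11035.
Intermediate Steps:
V = 22075/2 (V = -4 + (1/2)*22083 = -4 + 22083/2 = 22075/2 ≈ 11038.)
X = 0
K(I, J) = 19/9 + 6/J (K(I, J) = 6/J + 95*(1/45) = 6/J + 19/9 = 19/9 + 6/J)
V - K(X, -75) = 22075/2 - (19/9 + 6/(-75)) = 22075/2 - (19/9 + 6*(-1/75)) = 22075/2 - (19/9 - 2/25) = 22075/2 - 1*457/225 = 22075/2 - 457/225 = 4965961/450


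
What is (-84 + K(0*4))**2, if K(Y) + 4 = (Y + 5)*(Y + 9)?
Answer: 1849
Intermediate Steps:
K(Y) = -4 + (5 + Y)*(9 + Y) (K(Y) = -4 + (Y + 5)*(Y + 9) = -4 + (5 + Y)*(9 + Y))
(-84 + K(0*4))**2 = (-84 + (41 + (0*4)**2 + 14*(0*4)))**2 = (-84 + (41 + 0**2 + 14*0))**2 = (-84 + (41 + 0 + 0))**2 = (-84 + 41)**2 = (-43)**2 = 1849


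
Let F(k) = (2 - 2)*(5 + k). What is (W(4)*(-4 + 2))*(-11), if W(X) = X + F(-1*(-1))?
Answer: 88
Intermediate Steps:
F(k) = 0 (F(k) = 0*(5 + k) = 0)
W(X) = X (W(X) = X + 0 = X)
(W(4)*(-4 + 2))*(-11) = (4*(-4 + 2))*(-11) = (4*(-2))*(-11) = -8*(-11) = 88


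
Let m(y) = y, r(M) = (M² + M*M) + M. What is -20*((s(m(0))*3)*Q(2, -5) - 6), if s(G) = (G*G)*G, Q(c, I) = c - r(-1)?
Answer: 120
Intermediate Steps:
r(M) = M + 2*M² (r(M) = (M² + M²) + M = 2*M² + M = M + 2*M²)
Q(c, I) = -1 + c (Q(c, I) = c - (-1)*(1 + 2*(-1)) = c - (-1)*(1 - 2) = c - (-1)*(-1) = c - 1*1 = c - 1 = -1 + c)
s(G) = G³ (s(G) = G²*G = G³)
-20*((s(m(0))*3)*Q(2, -5) - 6) = -20*((0³*3)*(-1 + 2) - 6) = -20*((0*3)*1 - 6) = -20*(0*1 - 6) = -20*(0 - 6) = -20*(-6) = 120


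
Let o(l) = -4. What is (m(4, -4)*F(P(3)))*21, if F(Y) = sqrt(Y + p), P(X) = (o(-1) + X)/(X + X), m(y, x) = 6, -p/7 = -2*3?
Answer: 21*sqrt(1506) ≈ 814.95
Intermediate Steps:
p = 42 (p = -(-14)*3 = -7*(-6) = 42)
P(X) = (-4 + X)/(2*X) (P(X) = (-4 + X)/(X + X) = (-4 + X)/((2*X)) = (-4 + X)*(1/(2*X)) = (-4 + X)/(2*X))
F(Y) = sqrt(42 + Y) (F(Y) = sqrt(Y + 42) = sqrt(42 + Y))
(m(4, -4)*F(P(3)))*21 = (6*sqrt(42 + (1/2)*(-4 + 3)/3))*21 = (6*sqrt(42 + (1/2)*(1/3)*(-1)))*21 = (6*sqrt(42 - 1/6))*21 = (6*sqrt(251/6))*21 = (6*(sqrt(1506)/6))*21 = sqrt(1506)*21 = 21*sqrt(1506)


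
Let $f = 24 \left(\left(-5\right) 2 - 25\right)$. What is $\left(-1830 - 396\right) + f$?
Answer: $-3066$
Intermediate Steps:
$f = -840$ ($f = 24 \left(-10 - 25\right) = 24 \left(-35\right) = -840$)
$\left(-1830 - 396\right) + f = \left(-1830 - 396\right) - 840 = -2226 - 840 = -3066$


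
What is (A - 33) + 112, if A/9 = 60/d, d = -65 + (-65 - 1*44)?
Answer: 2201/29 ≈ 75.896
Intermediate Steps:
d = -174 (d = -65 + (-65 - 44) = -65 - 109 = -174)
A = -90/29 (A = 9*(60/(-174)) = 9*(60*(-1/174)) = 9*(-10/29) = -90/29 ≈ -3.1034)
(A - 33) + 112 = (-90/29 - 33) + 112 = -1047/29 + 112 = 2201/29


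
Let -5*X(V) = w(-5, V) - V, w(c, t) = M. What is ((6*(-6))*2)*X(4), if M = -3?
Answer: -504/5 ≈ -100.80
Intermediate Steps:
w(c, t) = -3
X(V) = 3/5 + V/5 (X(V) = -(-3 - V)/5 = 3/5 + V/5)
((6*(-6))*2)*X(4) = ((6*(-6))*2)*(3/5 + (1/5)*4) = (-36*2)*(3/5 + 4/5) = -72*7/5 = -504/5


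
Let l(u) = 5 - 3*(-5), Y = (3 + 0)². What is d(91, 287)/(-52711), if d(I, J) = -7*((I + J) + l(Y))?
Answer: 2786/52711 ≈ 0.052854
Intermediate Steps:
Y = 9 (Y = 3² = 9)
l(u) = 20 (l(u) = 5 + 15 = 20)
d(I, J) = -140 - 7*I - 7*J (d(I, J) = -7*((I + J) + 20) = -7*(20 + I + J) = -140 - 7*I - 7*J)
d(91, 287)/(-52711) = (-140 - 7*91 - 7*287)/(-52711) = (-140 - 637 - 2009)*(-1/52711) = -2786*(-1/52711) = 2786/52711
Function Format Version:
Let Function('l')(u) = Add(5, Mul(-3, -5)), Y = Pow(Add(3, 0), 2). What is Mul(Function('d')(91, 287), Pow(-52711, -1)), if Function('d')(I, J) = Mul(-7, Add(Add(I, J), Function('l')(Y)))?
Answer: Rational(2786, 52711) ≈ 0.052854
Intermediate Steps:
Y = 9 (Y = Pow(3, 2) = 9)
Function('l')(u) = 20 (Function('l')(u) = Add(5, 15) = 20)
Function('d')(I, J) = Add(-140, Mul(-7, I), Mul(-7, J)) (Function('d')(I, J) = Mul(-7, Add(Add(I, J), 20)) = Mul(-7, Add(20, I, J)) = Add(-140, Mul(-7, I), Mul(-7, J)))
Mul(Function('d')(91, 287), Pow(-52711, -1)) = Mul(Add(-140, Mul(-7, 91), Mul(-7, 287)), Pow(-52711, -1)) = Mul(Add(-140, -637, -2009), Rational(-1, 52711)) = Mul(-2786, Rational(-1, 52711)) = Rational(2786, 52711)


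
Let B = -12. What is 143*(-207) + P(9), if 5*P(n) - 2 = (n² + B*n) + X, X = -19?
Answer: -148049/5 ≈ -29610.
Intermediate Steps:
P(n) = -17/5 - 12*n/5 + n²/5 (P(n) = ⅖ + ((n² - 12*n) - 19)/5 = ⅖ + (-19 + n² - 12*n)/5 = ⅖ + (-19/5 - 12*n/5 + n²/5) = -17/5 - 12*n/5 + n²/5)
143*(-207) + P(9) = 143*(-207) + (-17/5 - 12/5*9 + (⅕)*9²) = -29601 + (-17/5 - 108/5 + (⅕)*81) = -29601 + (-17/5 - 108/5 + 81/5) = -29601 - 44/5 = -148049/5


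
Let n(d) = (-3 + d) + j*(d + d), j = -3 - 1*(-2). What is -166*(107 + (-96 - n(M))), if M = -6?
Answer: -1328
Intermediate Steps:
j = -1 (j = -3 + 2 = -1)
n(d) = -3 - d (n(d) = (-3 + d) - (d + d) = (-3 + d) - 2*d = -3 - d)
-166*(107 + (-96 - n(M))) = -166*(107 + (-96 - (-3 - 1*(-6)))) = -166*(107 + (-96 - (-3 + 6))) = -166*(107 + (-96 - 1*3)) = -166*(107 + (-96 - 3)) = -166*(107 - 99) = -166*8 = -1328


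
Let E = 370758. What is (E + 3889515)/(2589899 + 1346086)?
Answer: 1420091/1311995 ≈ 1.0824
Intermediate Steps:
(E + 3889515)/(2589899 + 1346086) = (370758 + 3889515)/(2589899 + 1346086) = 4260273/3935985 = 4260273*(1/3935985) = 1420091/1311995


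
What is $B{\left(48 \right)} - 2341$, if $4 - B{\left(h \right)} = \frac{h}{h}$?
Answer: $-2338$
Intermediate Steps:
$B{\left(h \right)} = 3$ ($B{\left(h \right)} = 4 - \frac{h}{h} = 4 - 1 = 3$)
$B{\left(48 \right)} - 2341 = 3 - 2341 = -2338$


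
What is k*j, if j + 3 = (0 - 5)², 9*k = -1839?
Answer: -13486/3 ≈ -4495.3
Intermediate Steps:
k = -613/3 (k = (⅑)*(-1839) = -613/3 ≈ -204.33)
j = 22 (j = -3 + (0 - 5)² = -3 + (-5)² = -3 + 25 = 22)
k*j = -613/3*22 = -13486/3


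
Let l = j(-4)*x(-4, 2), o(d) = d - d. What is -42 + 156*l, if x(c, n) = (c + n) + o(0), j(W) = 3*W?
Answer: 3702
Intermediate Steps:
o(d) = 0
x(c, n) = c + n (x(c, n) = (c + n) + 0 = c + n)
l = 24 (l = (3*(-4))*(-4 + 2) = -12*(-2) = 24)
-42 + 156*l = -42 + 156*24 = -42 + 3744 = 3702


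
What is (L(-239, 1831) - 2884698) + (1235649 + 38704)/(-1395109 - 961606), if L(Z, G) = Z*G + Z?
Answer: -7830295270743/2356715 ≈ -3.3225e+6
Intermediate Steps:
L(Z, G) = Z + G*Z (L(Z, G) = G*Z + Z = Z + G*Z)
(L(-239, 1831) - 2884698) + (1235649 + 38704)/(-1395109 - 961606) = (-239*(1 + 1831) - 2884698) + (1235649 + 38704)/(-1395109 - 961606) = (-239*1832 - 2884698) + 1274353/(-2356715) = (-437848 - 2884698) + 1274353*(-1/2356715) = -3322546 - 1274353/2356715 = -7830295270743/2356715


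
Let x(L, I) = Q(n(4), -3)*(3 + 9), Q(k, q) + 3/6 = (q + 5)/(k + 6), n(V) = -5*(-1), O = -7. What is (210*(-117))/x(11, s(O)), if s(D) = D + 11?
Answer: 6435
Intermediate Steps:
n(V) = 5
s(D) = 11 + D
Q(k, q) = -1/2 + (5 + q)/(6 + k) (Q(k, q) = -1/2 + (q + 5)/(k + 6) = -1/2 + (5 + q)/(6 + k))
x(L, I) = -42/11 (x(L, I) = ((2 - 3 - 1/2*5)/(6 + 5))*(3 + 9) = ((2 - 3 - 5/2)/11)*12 = ((1/11)*(-7/2))*12 = -7/22*12 = -42/11)
(210*(-117))/x(11, s(O)) = (210*(-117))/(-42/11) = -24570*(-11/42) = 6435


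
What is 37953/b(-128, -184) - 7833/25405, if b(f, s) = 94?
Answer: 963459663/2388070 ≈ 403.45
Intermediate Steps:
37953/b(-128, -184) - 7833/25405 = 37953/94 - 7833/25405 = 963459663/2388070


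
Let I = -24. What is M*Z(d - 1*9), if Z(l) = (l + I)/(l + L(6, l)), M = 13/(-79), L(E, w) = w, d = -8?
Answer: -533/2686 ≈ -0.19844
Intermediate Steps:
M = -13/79 (M = 13*(-1/79) = -13/79 ≈ -0.16456)
Z(l) = (-24 + l)/(2*l) (Z(l) = (l - 24)/(l + l) = (-24 + l)/((2*l)) = (-24 + l)*(1/(2*l)) = (-24 + l)/(2*l))
M*Z(d - 1*9) = -13*(-24 + (-8 - 1*9))/(158*(-8 - 1*9)) = -13*(-24 + (-8 - 9))/(158*(-8 - 9)) = -13*(-24 - 17)/(158*(-17)) = -13*(-1)*(-41)/(158*17) = -13/79*41/34 = -533/2686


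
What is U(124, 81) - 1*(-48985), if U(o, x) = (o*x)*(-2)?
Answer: 28897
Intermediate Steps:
U(o, x) = -2*o*x
U(124, 81) - 1*(-48985) = -2*124*81 - 1*(-48985) = -20088 + 48985 = 28897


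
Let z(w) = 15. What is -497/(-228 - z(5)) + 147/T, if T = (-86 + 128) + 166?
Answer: 139097/50544 ≈ 2.7520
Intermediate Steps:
T = 208 (T = 42 + 166 = 208)
-497/(-228 - z(5)) + 147/T = -497/(-228 - 1*15) + 147/208 = -497/(-228 - 15) + 147*(1/208) = -497/(-243) + 147/208 = -497*(-1/243) + 147/208 = 497/243 + 147/208 = 139097/50544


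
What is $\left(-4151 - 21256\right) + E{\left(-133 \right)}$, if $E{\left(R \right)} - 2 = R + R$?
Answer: $-25671$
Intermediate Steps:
$E{\left(R \right)} = 2 + 2 R$ ($E{\left(R \right)} = 2 + \left(R + R\right) = 2 + 2 R$)
$\left(-4151 - 21256\right) + E{\left(-133 \right)} = \left(-4151 - 21256\right) + \left(2 + 2 \left(-133\right)\right) = -25407 + \left(2 - 266\right) = -25407 - 264 = -25671$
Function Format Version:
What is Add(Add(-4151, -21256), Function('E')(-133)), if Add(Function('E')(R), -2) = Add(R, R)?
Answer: -25671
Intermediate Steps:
Function('E')(R) = Add(2, Mul(2, R)) (Function('E')(R) = Add(2, Add(R, R)) = Add(2, Mul(2, R)))
Add(Add(-4151, -21256), Function('E')(-133)) = Add(Add(-4151, -21256), Add(2, Mul(2, -133))) = Add(-25407, Add(2, -266)) = Add(-25407, -264) = -25671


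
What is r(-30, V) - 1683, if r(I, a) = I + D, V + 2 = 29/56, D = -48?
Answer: -1761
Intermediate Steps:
V = -83/56 (V = -2 + 29/56 = -83/56 ≈ -1.4821)
r(I, a) = -48 + I (r(I, a) = I - 48 = -48 + I)
r(-30, V) - 1683 = (-48 - 30) - 1683 = -78 - 1683 = -1761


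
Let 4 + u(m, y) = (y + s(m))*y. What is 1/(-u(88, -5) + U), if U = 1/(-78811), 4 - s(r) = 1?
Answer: -78811/472867 ≈ -0.16667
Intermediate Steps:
s(r) = 3 (s(r) = 4 - 1*1 = 4 - 1 = 3)
u(m, y) = -4 + y*(3 + y) (u(m, y) = -4 + (y + 3)*y = -4 + (3 + y)*y = -4 + y*(3 + y))
U = -1/78811 ≈ -1.2689e-5
1/(-u(88, -5) + U) = 1/(-(-4 + (-5)**2 + 3*(-5)) - 1/78811) = 1/(-(-4 + 25 - 15) - 1/78811) = 1/(-1*6 - 1/78811) = 1/(-6 - 1/78811) = 1/(-472867/78811) = -78811/472867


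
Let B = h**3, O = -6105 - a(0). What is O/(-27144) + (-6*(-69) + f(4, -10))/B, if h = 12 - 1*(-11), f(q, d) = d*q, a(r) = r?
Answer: 28143797/110087016 ≈ 0.25565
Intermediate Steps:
h = 23 (h = 12 + 11 = 23)
O = -6105 (O = -6105 - 1*0 = -6105 + 0 = -6105)
B = 12167 (B = 23**3 = 12167)
O/(-27144) + (-6*(-69) + f(4, -10))/B = -6105/(-27144) + (-6*(-69) - 10*4)/12167 = -6105*(-1/27144) + (414 - 40)*(1/12167) = 2035/9048 + 374*(1/12167) = 2035/9048 + 374/12167 = 28143797/110087016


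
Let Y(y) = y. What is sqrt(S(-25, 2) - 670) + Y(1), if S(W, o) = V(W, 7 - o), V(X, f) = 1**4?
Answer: 1 + I*sqrt(669) ≈ 1.0 + 25.865*I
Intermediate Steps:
V(X, f) = 1
S(W, o) = 1
sqrt(S(-25, 2) - 670) + Y(1) = sqrt(1 - 670) + 1 = sqrt(-669) + 1 = I*sqrt(669) + 1 = 1 + I*sqrt(669)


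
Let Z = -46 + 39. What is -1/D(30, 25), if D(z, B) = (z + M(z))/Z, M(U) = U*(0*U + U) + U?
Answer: 7/960 ≈ 0.0072917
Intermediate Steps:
M(U) = U + U**2 (M(U) = U*(0 + U) + U = U*U + U = U**2 + U = U + U**2)
Z = -7
D(z, B) = -z/7 - z*(1 + z)/7 (D(z, B) = (z + z*(1 + z))/(-7) = (z + z*(1 + z))*(-1/7) = -z/7 - z*(1 + z)/7)
-1/D(30, 25) = -1/((1/7)*30*(-2 - 1*30)) = -1/((1/7)*30*(-2 - 30)) = -1/((1/7)*30*(-32)) = -1/(-960/7) = -1*(-7/960) = 7/960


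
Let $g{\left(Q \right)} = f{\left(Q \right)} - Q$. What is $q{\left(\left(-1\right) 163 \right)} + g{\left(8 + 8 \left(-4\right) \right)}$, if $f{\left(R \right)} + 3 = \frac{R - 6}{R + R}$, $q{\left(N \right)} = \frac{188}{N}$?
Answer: $\frac{26695}{1304} \approx 20.472$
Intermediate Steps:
$f{\left(R \right)} = -3 + \frac{-6 + R}{2 R}$ ($f{\left(R \right)} = -3 + \frac{R - 6}{R + R} = -3 + \frac{-6 + R}{2 R}$)
$g{\left(Q \right)} = - \frac{5}{2} - Q - \frac{3}{Q}$ ($g{\left(Q \right)} = \left(- \frac{5}{2} - \frac{3}{Q}\right) - Q = - \frac{5}{2} - Q - \frac{3}{Q}$)
$q{\left(\left(-1\right) 163 \right)} + g{\left(8 + 8 \left(-4\right) \right)} = \frac{188}{\left(-1\right) 163} - \left(\frac{21}{2} - 32 + \frac{3}{8 + 8 \left(-4\right)}\right) = \frac{188}{-163} - \left(- \frac{43}{2} + \frac{3}{8 - 32}\right) = 188 \left(- \frac{1}{163}\right) - \left(- \frac{43}{2} - \frac{1}{8}\right) = - \frac{188}{163} - - \frac{173}{8} = - \frac{188}{163} + \left(- \frac{5}{2} + 24 + \frac{1}{8}\right) = - \frac{188}{163} + \frac{173}{8} = \frac{26695}{1304}$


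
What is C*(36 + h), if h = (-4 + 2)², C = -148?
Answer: -5920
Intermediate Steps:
h = 4 (h = (-2)² = 4)
C*(36 + h) = -148*(36 + 4) = -148*40 = -5920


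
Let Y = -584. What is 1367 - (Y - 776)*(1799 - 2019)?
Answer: -297833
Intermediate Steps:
1367 - (Y - 776)*(1799 - 2019) = 1367 - (-584 - 776)*(1799 - 2019) = 1367 - (-1360)*(-220) = 1367 - 1*299200 = 1367 - 299200 = -297833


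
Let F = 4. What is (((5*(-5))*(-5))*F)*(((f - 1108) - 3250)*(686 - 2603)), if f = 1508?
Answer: 2731725000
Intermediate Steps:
(((5*(-5))*(-5))*F)*(((f - 1108) - 3250)*(686 - 2603)) = (((5*(-5))*(-5))*4)*(((1508 - 1108) - 3250)*(686 - 2603)) = (-25*(-5)*4)*((400 - 3250)*(-1917)) = (125*4)*(-2850*(-1917)) = 500*5463450 = 2731725000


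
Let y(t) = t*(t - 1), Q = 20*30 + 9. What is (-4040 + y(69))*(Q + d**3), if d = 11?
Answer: 1264880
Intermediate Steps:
Q = 609 (Q = 600 + 9 = 609)
y(t) = t*(-1 + t)
(-4040 + y(69))*(Q + d**3) = (-4040 + 69*(-1 + 69))*(609 + 11**3) = (-4040 + 69*68)*(609 + 1331) = (-4040 + 4692)*1940 = 652*1940 = 1264880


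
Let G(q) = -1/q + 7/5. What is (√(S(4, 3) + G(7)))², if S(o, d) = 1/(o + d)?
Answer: 7/5 ≈ 1.4000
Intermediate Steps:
G(q) = 7/5 - 1/q (G(q) = -1/q + 7*(⅕) = -1/q + 7/5 = 7/5 - 1/q)
S(o, d) = 1/(d + o)
(√(S(4, 3) + G(7)))² = (√(1/(3 + 4) + (7/5 - 1/7)))² = (√(1/7 + (7/5 - 1*⅐)))² = (√(⅐ + (7/5 - ⅐)))² = (√(⅐ + 44/35))² = (√(7/5))² = (√35/5)² = 7/5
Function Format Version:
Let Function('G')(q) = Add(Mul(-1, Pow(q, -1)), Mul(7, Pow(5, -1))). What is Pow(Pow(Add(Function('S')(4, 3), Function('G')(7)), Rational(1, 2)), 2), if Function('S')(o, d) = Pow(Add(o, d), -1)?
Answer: Rational(7, 5) ≈ 1.4000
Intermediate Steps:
Function('G')(q) = Add(Rational(7, 5), Mul(-1, Pow(q, -1))) (Function('G')(q) = Add(Mul(-1, Pow(q, -1)), Mul(7, Rational(1, 5))) = Add(Mul(-1, Pow(q, -1)), Rational(7, 5)) = Add(Rational(7, 5), Mul(-1, Pow(q, -1))))
Function('S')(o, d) = Pow(Add(d, o), -1)
Pow(Pow(Add(Function('S')(4, 3), Function('G')(7)), Rational(1, 2)), 2) = Pow(Pow(Add(Pow(Add(3, 4), -1), Add(Rational(7, 5), Mul(-1, Pow(7, -1)))), Rational(1, 2)), 2) = Pow(Pow(Add(Pow(7, -1), Add(Rational(7, 5), Mul(-1, Rational(1, 7)))), Rational(1, 2)), 2) = Pow(Pow(Add(Rational(1, 7), Add(Rational(7, 5), Rational(-1, 7))), Rational(1, 2)), 2) = Pow(Pow(Add(Rational(1, 7), Rational(44, 35)), Rational(1, 2)), 2) = Pow(Pow(Rational(7, 5), Rational(1, 2)), 2) = Pow(Mul(Rational(1, 5), Pow(35, Rational(1, 2))), 2) = Rational(7, 5)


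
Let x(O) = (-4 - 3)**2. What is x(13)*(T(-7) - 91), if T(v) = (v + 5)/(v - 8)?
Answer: -66787/15 ≈ -4452.5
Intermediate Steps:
T(v) = (5 + v)/(-8 + v)
x(O) = 49 (x(O) = (-7)**2 = 49)
x(13)*(T(-7) - 91) = 49*((5 - 7)/(-8 - 7) - 91) = 49*(-2/(-15) - 91) = 49*(-1/15*(-2) - 91) = 49*(2/15 - 91) = 49*(-1363/15) = -66787/15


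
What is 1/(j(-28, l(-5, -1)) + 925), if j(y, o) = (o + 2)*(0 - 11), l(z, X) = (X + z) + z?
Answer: 1/1024 ≈ 0.00097656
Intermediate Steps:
l(z, X) = X + 2*z
j(y, o) = -22 - 11*o (j(y, o) = (2 + o)*(-11) = -22 - 11*o)
1/(j(-28, l(-5, -1)) + 925) = 1/((-22 - 11*(-1 + 2*(-5))) + 925) = 1/((-22 - 11*(-1 - 10)) + 925) = 1/((-22 - 11*(-11)) + 925) = 1/((-22 + 121) + 925) = 1/(99 + 925) = 1/1024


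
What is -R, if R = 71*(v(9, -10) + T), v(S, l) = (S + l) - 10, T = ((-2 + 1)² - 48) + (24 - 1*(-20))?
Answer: 994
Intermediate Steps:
T = -3 (T = ((-1)² - 48) + (24 + 20) = (1 - 48) + 44 = -47 + 44 = -3)
v(S, l) = -10 + S + l
R = -994 (R = 71*((-10 + 9 - 10) - 3) = 71*(-11 - 3) = 71*(-14) = -994)
-R = -1*(-994) = 994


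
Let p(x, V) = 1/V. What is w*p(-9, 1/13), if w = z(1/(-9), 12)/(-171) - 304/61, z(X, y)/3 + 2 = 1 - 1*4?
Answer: -221299/3477 ≈ -63.647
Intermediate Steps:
z(X, y) = -15 (z(X, y) = -6 + 3*(1 - 1*4) = -6 + 3*(1 - 4) = -6 + 3*(-3) = -6 - 9 = -15)
w = -17023/3477 (w = -15/(-171) - 304/61 = -15*(-1/171) - 304*1/61 = 5/57 - 304/61 = -17023/3477 ≈ -4.8959)
w*p(-9, 1/13) = -17023/(3477*(1/13)) = -17023/(3477*1/13) = -17023/3477*13 = -221299/3477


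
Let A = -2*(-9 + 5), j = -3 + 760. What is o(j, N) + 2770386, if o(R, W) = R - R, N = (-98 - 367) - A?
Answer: 2770386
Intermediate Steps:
j = 757
A = 8 (A = -2*(-4) = 8)
N = -473 (N = (-98 - 367) - 1*8 = -465 - 8 = -473)
o(R, W) = 0
o(j, N) + 2770386 = 0 + 2770386 = 2770386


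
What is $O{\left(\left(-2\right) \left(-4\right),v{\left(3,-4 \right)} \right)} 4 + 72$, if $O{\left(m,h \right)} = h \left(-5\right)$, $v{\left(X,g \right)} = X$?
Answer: $12$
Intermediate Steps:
$O{\left(m,h \right)} = - 5 h$
$O{\left(\left(-2\right) \left(-4\right),v{\left(3,-4 \right)} \right)} 4 + 72 = \left(-5\right) 3 \cdot 4 + 72 = \left(-15\right) 4 + 72 = -60 + 72 = 12$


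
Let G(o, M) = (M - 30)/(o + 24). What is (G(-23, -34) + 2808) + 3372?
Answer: 6116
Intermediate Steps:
G(o, M) = (-30 + M)/(24 + o)
(G(-23, -34) + 2808) + 3372 = ((-30 - 34)/(24 - 23) + 2808) + 3372 = (-64/1 + 2808) + 3372 = (1*(-64) + 2808) + 3372 = (-64 + 2808) + 3372 = 2744 + 3372 = 6116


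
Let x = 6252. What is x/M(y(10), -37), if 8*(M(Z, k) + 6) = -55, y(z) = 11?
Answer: -50016/103 ≈ -485.59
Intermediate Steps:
M(Z, k) = -103/8 (M(Z, k) = -6 + (⅛)*(-55) = -6 - 55/8 = -103/8)
x/M(y(10), -37) = 6252/(-103/8) = 6252*(-8/103) = -50016/103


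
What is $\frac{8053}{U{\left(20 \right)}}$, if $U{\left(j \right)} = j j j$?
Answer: $\frac{8053}{8000} \approx 1.0066$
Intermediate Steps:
$U{\left(j \right)} = j^{3}$ ($U{\left(j \right)} = j j^{2} = j^{3}$)
$\frac{8053}{U{\left(20 \right)}} = \frac{8053}{20^{3}} = \frac{8053}{8000}$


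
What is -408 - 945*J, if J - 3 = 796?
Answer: -755463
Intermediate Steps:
J = 799 (J = 3 + 796 = 799)
-408 - 945*J = -408 - 945*799 = -408 - 755055 = -755463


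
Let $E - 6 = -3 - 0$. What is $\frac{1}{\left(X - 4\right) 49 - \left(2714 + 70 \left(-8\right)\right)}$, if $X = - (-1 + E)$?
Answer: $- \frac{1}{2448} \approx -0.0004085$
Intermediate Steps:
$E = 3$ ($E = 6 - 3 = 3$)
$X = -2$ ($X = - (-1 + 3) = \left(-1\right) 2 = -2$)
$\frac{1}{\left(X - 4\right) 49 - \left(2714 + 70 \left(-8\right)\right)} = \frac{1}{\left(-2 - 4\right) 49 - \left(2714 + 70 \left(-8\right)\right)} = \frac{1}{\left(-6\right) 49 - 2154} = \frac{1}{-294 + \left(-2714 + 560\right)} = \frac{1}{-294 - 2154} = \frac{1}{-2448} = - \frac{1}{2448}$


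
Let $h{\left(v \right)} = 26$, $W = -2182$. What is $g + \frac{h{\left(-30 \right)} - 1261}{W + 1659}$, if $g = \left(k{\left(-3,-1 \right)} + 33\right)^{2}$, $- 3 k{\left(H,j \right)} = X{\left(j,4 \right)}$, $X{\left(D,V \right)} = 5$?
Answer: $\frac{4632343}{4707} \approx 984.14$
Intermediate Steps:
$k{\left(H,j \right)} = - \frac{5}{3}$ ($k{\left(H,j \right)} = \left(- \frac{1}{3}\right) 5 = - \frac{5}{3}$)
$g = \frac{8836}{9}$ ($g = \left(- \frac{5}{3} + 33\right)^{2} = \left(\frac{94}{3}\right)^{2} = \frac{8836}{9} \approx 981.78$)
$g + \frac{h{\left(-30 \right)} - 1261}{W + 1659} = \frac{8836}{9} + \frac{26 - 1261}{-2182 + 1659} = \frac{8836}{9} - \frac{1235}{-523} = \frac{8836}{9} - - \frac{1235}{523} = \frac{8836}{9} + \frac{1235}{523} = \frac{4632343}{4707}$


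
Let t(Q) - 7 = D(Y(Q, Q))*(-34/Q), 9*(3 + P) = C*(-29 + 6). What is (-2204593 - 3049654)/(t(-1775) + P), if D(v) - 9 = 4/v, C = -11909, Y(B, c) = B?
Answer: -148987457589375/863096551501 ≈ -172.62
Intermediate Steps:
D(v) = 9 + 4/v
P = 273880/9 (P = -3 + (-11909*(-29 + 6))/9 = -3 + (-11909*(-23))/9 = -3 + (1/9)*273907 = -3 + 273907/9 = 273880/9 ≈ 30431.)
t(Q) = 7 - 34*(9 + 4/Q)/Q (t(Q) = 7 + (9 + 4/Q)*(-34/Q) = 7 - 34*(9 + 4/Q)/Q)
(-2204593 - 3049654)/(t(-1775) + P) = (-2204593 - 3049654)/((7 - 306/(-1775) - 136/(-1775)**2) + 273880/9) = -5254247/((7 - 306*(-1/1775) - 136*1/3150625) + 273880/9) = -5254247/((7 + 306/1775 - 136/3150625) + 273880/9) = -5254247/(22597389/3150625 + 273880/9) = -5254247/863096551501/28355625 = -5254247*28355625/863096551501 = -148987457589375/863096551501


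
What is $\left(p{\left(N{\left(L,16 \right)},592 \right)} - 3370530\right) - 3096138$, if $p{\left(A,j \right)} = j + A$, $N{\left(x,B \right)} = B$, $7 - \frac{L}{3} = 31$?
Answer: $-6466060$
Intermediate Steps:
$L = -72$ ($L = 21 - 93 = -72$)
$p{\left(A,j \right)} = A + j$
$\left(p{\left(N{\left(L,16 \right)},592 \right)} - 3370530\right) - 3096138 = \left(\left(16 + 592\right) - 3370530\right) - 3096138 = \left(608 - 3370530\right) - 3096138 = -3369922 - 3096138 = -6466060$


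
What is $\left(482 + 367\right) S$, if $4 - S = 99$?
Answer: $-80655$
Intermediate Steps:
$S = -95$ ($S = 4 - 99 = -95$)
$\left(482 + 367\right) S = \left(482 + 367\right) \left(-95\right) = 849 \left(-95\right) = -80655$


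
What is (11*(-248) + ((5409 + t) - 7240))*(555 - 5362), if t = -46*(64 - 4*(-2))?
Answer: 37835897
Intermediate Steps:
t = -3312 (t = -46*(64 + 8) = -46*72 = -3312)
(11*(-248) + ((5409 + t) - 7240))*(555 - 5362) = (11*(-248) + ((5409 - 3312) - 7240))*(555 - 5362) = (-2728 + (2097 - 7240))*(-4807) = (-2728 - 5143)*(-4807) = -7871*(-4807) = 37835897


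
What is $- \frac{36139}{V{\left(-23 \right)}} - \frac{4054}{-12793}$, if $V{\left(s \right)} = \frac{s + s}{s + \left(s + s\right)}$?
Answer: $- \frac{1386970573}{25586} \approx -54208.0$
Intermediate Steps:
$V{\left(s \right)} = \frac{2}{3}$ ($V{\left(s \right)} = \frac{2 s}{s + 2 s} = \frac{2 s}{3 s} = 2 s \frac{1}{3 s} = \frac{2}{3}$)
$- \frac{36139}{V{\left(-23 \right)}} - \frac{4054}{-12793} = - \frac{36139}{\frac{2}{3}} - \frac{4054}{-12793} = \left(-36139\right) \frac{3}{2} - - \frac{4054}{12793} = - \frac{108417}{2} + \frac{4054}{12793} = - \frac{1386970573}{25586}$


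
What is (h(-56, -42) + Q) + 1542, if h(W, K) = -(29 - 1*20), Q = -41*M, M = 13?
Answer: 1000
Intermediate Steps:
Q = -533 (Q = -41*13 = -533)
h(W, K) = -9 (h(W, K) = -(29 - 20) = -1*9 = -9)
(h(-56, -42) + Q) + 1542 = (-9 - 533) + 1542 = -542 + 1542 = 1000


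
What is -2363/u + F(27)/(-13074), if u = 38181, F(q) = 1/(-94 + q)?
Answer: -229983397/3716105822 ≈ -0.061888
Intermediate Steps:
-2363/u + F(27)/(-13074) = -2363/38181 + 1/((-94 + 27)*(-13074)) = -2363*1/38181 - 1/13074/(-67) = -2363/38181 - 1/67*(-1/13074) = -2363/38181 + 1/875958 = -229983397/3716105822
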